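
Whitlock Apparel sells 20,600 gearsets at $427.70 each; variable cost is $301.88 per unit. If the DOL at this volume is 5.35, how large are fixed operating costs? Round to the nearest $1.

$2,107,426

At 20,600 units, contribution = 20,600 × $125.82 = $2,591,892.00.
DOL = contribution / EBIT, so EBIT = $2,591,892.00 / 5.35 = $484,465.79.
Fixed costs = CM − EBIT = $2,591,892.00 − $484,465.79 = $2,107,426.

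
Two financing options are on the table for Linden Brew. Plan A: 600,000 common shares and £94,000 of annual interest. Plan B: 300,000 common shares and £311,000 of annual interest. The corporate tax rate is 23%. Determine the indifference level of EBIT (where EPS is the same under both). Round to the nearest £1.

Set EPS_A = EPS_B: (EBIT − £94,000)(1 − 0.23) ÷ 600,000 = (EBIT − £311,000)(1 − 0.23) ÷ 300,000.
The (1 − t) factor cancels: (EBIT − 94,000) × 300,000 = (EBIT − 311,000) × 600,000.
EBIT × (600,000 − 300,000) = 311,000 × 600,000 − 94,000 × 300,000 = 158,400,000,000, so EBIT = 158,400,000,000 ÷ 300,000 = 528,000.00.

£528,000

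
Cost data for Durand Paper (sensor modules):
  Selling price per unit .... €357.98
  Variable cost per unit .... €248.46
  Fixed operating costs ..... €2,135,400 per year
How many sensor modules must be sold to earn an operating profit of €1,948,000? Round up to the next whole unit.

Unit CM = price − variable cost = €357.98 − €248.46 = €109.52.
Need Q such that Q × €109.52 − €2,135,400 = €1,948,000, i.e. Q = €4,083,400 / €109.52 = 37,284.51 → 37,285.

37,285 sensor modules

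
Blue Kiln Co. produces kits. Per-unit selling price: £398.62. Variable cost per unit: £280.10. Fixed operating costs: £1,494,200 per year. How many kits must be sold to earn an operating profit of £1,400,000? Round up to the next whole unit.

24,420 kits

Each unit contributes £398.62 − £280.10 = £118.52.
Required volume = (fixed costs + target profit) ÷ CM = (£1,494,200 + £1,400,000) ÷ £118.52 = 24,419.51, so 24,420 kits.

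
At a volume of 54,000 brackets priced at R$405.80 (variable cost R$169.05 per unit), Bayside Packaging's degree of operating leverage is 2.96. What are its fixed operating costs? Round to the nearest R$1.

Total contribution margin = 54,000 × R$236.75 = R$12,784,500.00.
DOL = contribution / EBIT, so EBIT = R$12,784,500.00 / 2.96 = R$4,319,087.84.
And FC = contribution − EBIT = R$12,784,500.00 − R$4,319,087.84 = R$8,465,412.

R$8,465,412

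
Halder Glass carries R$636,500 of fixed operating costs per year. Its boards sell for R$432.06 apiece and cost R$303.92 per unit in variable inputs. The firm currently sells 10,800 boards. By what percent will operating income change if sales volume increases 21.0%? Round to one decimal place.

+38.9%

Contribution at this volume is 10,800 × R$128.14 = R$1,383,912.00.
Operating income = contribution − fixed costs = R$1,383,912.00 − R$636,500 = R$747,412.00.
Degree of operating leverage = R$1,383,912.00 / R$747,412.00 = 1.8516.
Operating income changes by 1.8516 × +21.0% = +38.9%.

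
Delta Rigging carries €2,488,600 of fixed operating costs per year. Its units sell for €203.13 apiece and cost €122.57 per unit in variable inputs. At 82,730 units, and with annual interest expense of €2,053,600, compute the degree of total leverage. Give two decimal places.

3.14

At 82,730 units, contribution = 82,730 × €80.56 = €6,664,728.80.
Subtracting fixed costs: EBIT = €6,664,728.80 − €2,488,600 = €4,176,128.80. Interest = €2,053,600.00, so EBIT − I = €2,122,528.80.
Degree of total leverage = total CM / (EBIT − interest) = €6,664,728.80 / €2,122,528.80 = 3.1400.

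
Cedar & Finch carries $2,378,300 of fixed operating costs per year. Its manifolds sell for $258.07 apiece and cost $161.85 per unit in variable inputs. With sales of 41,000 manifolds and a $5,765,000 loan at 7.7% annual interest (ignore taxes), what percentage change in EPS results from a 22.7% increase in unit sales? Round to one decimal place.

Total contribution margin = 41,000 × $96.22 = $3,945,020.00.
EBIT = $3,945,020.00 − $2,378,300 = $1,566,720.00.
Interest = $443,905.00, so EBIT − I = $1,122,815.00.
DCL = total CM / (EBIT − I) = $3,945,020.00 / $1,122,815.00 = 3.5135.
EPS therefore changes by 3.5135 × (+22.7%) = +79.8%.

+79.8%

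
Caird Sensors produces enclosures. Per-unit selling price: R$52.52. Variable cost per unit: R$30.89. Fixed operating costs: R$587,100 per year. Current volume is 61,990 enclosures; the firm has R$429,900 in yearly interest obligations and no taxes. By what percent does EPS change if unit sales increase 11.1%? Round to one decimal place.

Total contribution margin = 61,990 × R$21.63 = R$1,340,843.70.
Subtracting fixed costs: EBIT = R$1,340,843.70 − R$587,100 = R$753,743.70.
Interest = R$429,900.00, so EBIT − I = R$323,843.70.
DCL = total CM / (EBIT − I) = R$1,340,843.70 / R$323,843.70 = 4.1404.
EPS therefore changes by 4.1404 × (+11.1%) = +46.0%.

+46.0%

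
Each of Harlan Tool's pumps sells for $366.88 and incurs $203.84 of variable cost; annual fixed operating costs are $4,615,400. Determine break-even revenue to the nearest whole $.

$10,385,782

Contribution margin per unit = $366.88 − $203.84 = $163.04, a CM ratio of $163.04 ÷ $366.88 = 0.4444.
Break-even sales = FC ÷ CM ratio = $4,615,400 × $366.88 / $163.04 = $10,385,782.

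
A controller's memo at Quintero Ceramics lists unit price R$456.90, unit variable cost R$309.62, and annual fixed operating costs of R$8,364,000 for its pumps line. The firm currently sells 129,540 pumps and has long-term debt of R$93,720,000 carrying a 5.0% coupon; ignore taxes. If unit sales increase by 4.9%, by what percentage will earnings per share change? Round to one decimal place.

At 129,540 units, contribution = 129,540 × R$147.28 = R$19,078,651.20.
Subtracting fixed costs: EBIT = R$19,078,651.20 − R$8,364,000 = R$10,714,651.20.
After interest of R$4,686,000.00, pre-tax earnings = R$6,028,651.20.
Degree of combined leverage = contribution ÷ (EBIT − I) = R$19,078,651.20 ÷ R$6,028,651.20 = 3.1647.
%ΔEPS = DCL × %ΔSales = 3.1647 × +4.9% = +15.5%.

+15.5%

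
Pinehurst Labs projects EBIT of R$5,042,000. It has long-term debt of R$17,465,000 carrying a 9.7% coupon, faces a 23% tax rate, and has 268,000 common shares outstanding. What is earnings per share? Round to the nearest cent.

R$9.62

Pre-tax income = R$5,042,000 − R$1,694,105.00 = R$3,347,895.00.
After tax at 23%: net income = R$3,347,895.00 × 0.77 = R$2,577,879.15.
Per share: R$2,577,879.15 / 268,000 shares = R$9.62.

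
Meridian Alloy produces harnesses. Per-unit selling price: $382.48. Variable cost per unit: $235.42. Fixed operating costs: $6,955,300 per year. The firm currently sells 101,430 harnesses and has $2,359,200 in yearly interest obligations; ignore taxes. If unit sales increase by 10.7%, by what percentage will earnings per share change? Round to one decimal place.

+28.5%

At 101,430 units, contribution = 101,430 × $147.06 = $14,916,295.80.
EBIT = $14,916,295.80 − $6,955,300 = $7,960,995.80.
Interest = $2,359,200.00, so EBIT − I = $5,601,795.80.
DCL = total CM / (EBIT − I) = $14,916,295.80 / $5,601,795.80 = 2.6628.
EPS therefore changes by 2.6628 × (+10.7%) = +28.5%.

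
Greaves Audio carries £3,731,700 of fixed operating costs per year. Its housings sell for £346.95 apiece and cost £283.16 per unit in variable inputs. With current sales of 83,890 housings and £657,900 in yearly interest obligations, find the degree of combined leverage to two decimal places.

5.56

Contribution at this volume is 83,890 × £63.79 = £5,351,343.10.
Operating income = contribution − fixed costs = £5,351,343.10 − £3,731,700 = £1,619,643.10. Interest = £657,900.00.
DOL = £5,351,343.10 ÷ £1,619,643.10 = 3.3040; DFL = £1,619,643.10 ÷ £961,743.10 = 1.6841.
DCL = DOL × DFL = 3.3040 × 1.6841 = 5.5643.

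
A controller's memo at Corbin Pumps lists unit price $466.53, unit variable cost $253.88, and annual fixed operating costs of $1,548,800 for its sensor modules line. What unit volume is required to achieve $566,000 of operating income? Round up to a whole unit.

9,945 sensor modules

Contribution margin per unit = $466.53 − $253.88 = $212.65.
Required volume = (fixed costs + target profit) ÷ CM = ($1,548,800 + $566,000) ÷ $212.65 = 9,944.98, so 9,945 sensor modules.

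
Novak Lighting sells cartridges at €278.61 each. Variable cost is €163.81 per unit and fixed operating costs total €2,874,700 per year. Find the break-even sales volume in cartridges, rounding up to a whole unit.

Contribution margin per unit = €278.61 − €163.81 = €114.80.
Units to break even: €2,874,700 ÷ €114.80 = 25,040.94, rounded up to 25,041.

25,041 cartridges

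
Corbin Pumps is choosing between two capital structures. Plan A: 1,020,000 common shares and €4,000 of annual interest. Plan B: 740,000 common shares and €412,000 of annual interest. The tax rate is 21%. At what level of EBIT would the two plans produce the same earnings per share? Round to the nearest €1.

Set EPS_A = EPS_B: (EBIT − €4,000)(1 − 0.21) ÷ 1,020,000 = (EBIT − €412,000)(1 − 0.21) ÷ 740,000.
Cancelling (1 − t) and cross-multiplying: 740,000·(EBIT − 4,000) = 1,020,000·(EBIT − 412,000).
Solving, EBIT = (412,000·1,020,000 − 4,000·740,000) / (1,020,000 − 740,000) = 417,280,000,000 / 280,000 = 1,490,285.71.

€1,490,286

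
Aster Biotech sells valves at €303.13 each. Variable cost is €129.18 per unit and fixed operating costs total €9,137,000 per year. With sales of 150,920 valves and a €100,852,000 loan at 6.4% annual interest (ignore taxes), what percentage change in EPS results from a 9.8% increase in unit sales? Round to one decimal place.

Contribution at this volume is 150,920 × €173.95 = €26,252,534.00.
EBIT = €26,252,534.00 − €9,137,000 = €17,115,534.00.
Interest = €6,454,528.00, so EBIT − I = €10,661,006.00.
Degree of combined leverage = contribution ÷ (EBIT − I) = €26,252,534.00 ÷ €10,661,006.00 = 2.4625.
EPS therefore changes by 2.4625 × (+9.8%) = +24.1%.

+24.1%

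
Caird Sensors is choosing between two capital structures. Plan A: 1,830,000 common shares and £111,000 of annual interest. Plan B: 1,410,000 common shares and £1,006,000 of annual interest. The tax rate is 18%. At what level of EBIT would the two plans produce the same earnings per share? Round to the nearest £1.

At indifference, (EBIT − 111,000)(1 − t)/1,830,000 = (EBIT − 1,006,000)(1 − t)/1,410,000.
Cancelling (1 − t) and cross-multiplying: 1,410,000·(EBIT − 111,000) = 1,830,000·(EBIT − 1,006,000).
EBIT × (1,830,000 − 1,410,000) = 1,006,000 × 1,830,000 − 111,000 × 1,410,000 = 1,684,470,000,000, so EBIT = 1,684,470,000,000 ÷ 420,000 = 4,010,642.86.

£4,010,643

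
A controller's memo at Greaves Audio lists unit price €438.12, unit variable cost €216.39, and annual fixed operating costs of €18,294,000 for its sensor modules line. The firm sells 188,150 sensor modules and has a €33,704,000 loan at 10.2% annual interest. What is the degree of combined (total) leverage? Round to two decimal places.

2.09

Contribution at this volume is 188,150 × €221.73 = €41,718,499.50.
Subtracting fixed costs: EBIT = €41,718,499.50 − €18,294,000 = €23,424,499.50. Interest = €3,437,808.00.
DOL = €41,718,499.50 ÷ €23,424,499.50 = 1.7810; DFL = €23,424,499.50 ÷ €19,986,691.50 = 1.1720.
Combined leverage = 1.7810 × 1.1720 = 2.0873.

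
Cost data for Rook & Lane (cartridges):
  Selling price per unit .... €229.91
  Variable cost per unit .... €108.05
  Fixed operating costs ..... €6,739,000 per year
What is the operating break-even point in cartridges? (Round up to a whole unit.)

Each unit contributes €229.91 − €108.05 = €121.86.
Break-even volume = fixed costs ÷ CM per unit = €6,739,000 ÷ €121.86 = 55,301.17, so 55,302 cartridges.

55,302 cartridges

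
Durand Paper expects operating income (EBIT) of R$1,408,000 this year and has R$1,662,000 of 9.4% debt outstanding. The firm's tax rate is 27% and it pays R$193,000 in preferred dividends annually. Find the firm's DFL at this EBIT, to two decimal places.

Interest = R$156,228.00.
Pre-tax preferred-dividend burden = R$193,000 ÷ (1 − 0.27) = R$264,383.56.
DFL = EBIT ÷ [EBIT − I − D_p/(1−t)] = R$1,408,000 ÷ [R$1,408,000 − R$156,228.00 − R$264,383.56] = R$1,408,000 ÷ R$987,388.44 = 1.4260.

1.43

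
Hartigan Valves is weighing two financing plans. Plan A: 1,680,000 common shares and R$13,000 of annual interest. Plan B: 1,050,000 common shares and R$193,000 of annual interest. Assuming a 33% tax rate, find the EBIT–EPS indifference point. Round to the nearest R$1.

R$493,000

Set EPS_A = EPS_B: (EBIT − R$13,000)(1 − 0.33) ÷ 1,680,000 = (EBIT − R$193,000)(1 − 0.33) ÷ 1,050,000.
The (1 − t) factor cancels: (EBIT − 13,000) × 1,050,000 = (EBIT − 193,000) × 1,680,000.
Solving, EBIT = (193,000·1,680,000 − 13,000·1,050,000) / (1,680,000 − 1,050,000) = 310,590,000,000 / 630,000 = 493,000.00.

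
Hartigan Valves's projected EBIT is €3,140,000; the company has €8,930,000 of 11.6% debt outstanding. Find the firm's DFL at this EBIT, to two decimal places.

1.49

Interest = €1,035,880.00.
DFL = EBIT ÷ (EBIT − I) = €3,140,000 ÷ (€3,140,000 − €1,035,880.00) = €3,140,000 ÷ €2,104,120.00 = 1.4923.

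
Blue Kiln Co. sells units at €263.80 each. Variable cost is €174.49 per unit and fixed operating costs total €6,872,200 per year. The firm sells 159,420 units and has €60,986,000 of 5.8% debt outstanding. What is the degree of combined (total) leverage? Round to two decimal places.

At 159,420 units, contribution = 159,420 × €89.31 = €14,237,800.20.
Operating income = contribution − fixed costs = €14,237,800.20 − €6,872,200 = €7,365,600.20. Interest = €3,537,188.00, so EBIT − I = €3,828,412.20.
Degree of total leverage = total CM / (EBIT − interest) = €14,237,800.20 / €3,828,412.20 = 3.7190.

3.72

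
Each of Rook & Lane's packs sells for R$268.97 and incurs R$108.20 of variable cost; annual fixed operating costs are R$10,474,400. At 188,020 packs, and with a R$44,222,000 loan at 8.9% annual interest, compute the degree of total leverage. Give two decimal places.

1.91

Contribution at this volume is 188,020 × R$160.77 = R$30,227,975.40.
Subtracting fixed costs: EBIT = R$30,227,975.40 − R$10,474,400 = R$19,753,575.40. Interest = R$3,935,758.00, so EBIT − I = R$15,817,817.40.
Degree of total leverage = total CM / (EBIT − interest) = R$30,227,975.40 / R$15,817,817.40 = 1.9110.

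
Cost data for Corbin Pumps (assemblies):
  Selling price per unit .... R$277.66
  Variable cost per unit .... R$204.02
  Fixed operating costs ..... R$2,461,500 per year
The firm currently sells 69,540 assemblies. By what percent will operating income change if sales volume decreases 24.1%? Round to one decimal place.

Total contribution margin = 69,540 × R$73.64 = R$5,120,925.60.
EBIT = R$5,120,925.60 − R$2,461,500 = R$2,659,425.60.
So DOL = total CM / EBIT = R$5,120,925.60 / R$2,659,425.60 = 1.9256.
%ΔEBIT = DOL × %ΔSales = 1.9256 × -24.1% = -46.4%.

-46.4%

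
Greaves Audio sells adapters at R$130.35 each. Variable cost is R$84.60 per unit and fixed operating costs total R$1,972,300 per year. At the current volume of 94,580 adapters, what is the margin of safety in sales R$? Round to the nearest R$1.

Unit CM = price − variable cost = R$130.35 − R$84.60 = R$45.75. Break-even units = R$1,972,300 ÷ R$45.75 = 43,110.38; break-even revenue = 43,110.38 × R$130.35 = R$5,619,438.36.
Actual sales revenue = 94,580 × R$130.35 = R$12,328,503.00.
Margin of safety = R$12,328,503.00 − R$5,619,438.36 = R$6,709,065.

R$6,709,065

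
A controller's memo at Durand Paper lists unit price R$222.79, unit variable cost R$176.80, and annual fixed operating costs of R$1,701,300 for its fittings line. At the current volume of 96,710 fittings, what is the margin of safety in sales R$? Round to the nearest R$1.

R$13,304,390

Contribution margin per unit = R$222.79 − R$176.80 = R$45.99. Break-even units = R$1,701,300 ÷ R$45.99 = 36,992.82; break-even revenue = 36,992.82 × R$222.79 = R$8,241,631.38.
Current sales = 96,710 × R$222.79 = R$21,546,020.90.
Margin of safety = R$21,546,020.90 − R$8,241,631.38 = R$13,304,390.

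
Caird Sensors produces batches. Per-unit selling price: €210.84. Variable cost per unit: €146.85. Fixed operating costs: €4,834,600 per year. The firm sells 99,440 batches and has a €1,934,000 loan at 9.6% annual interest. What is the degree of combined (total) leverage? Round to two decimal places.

4.74

At 99,440 units, contribution = 99,440 × €63.99 = €6,363,165.60.
EBIT = €6,363,165.60 − €4,834,600 = €1,528,565.60. Interest = €185,664.00.
DOL = €6,363,165.60 ÷ €1,528,565.60 = 4.1628; DFL = €1,528,565.60 ÷ €1,342,901.60 = 1.1383.
DCL = DOL × DFL = 4.1628 × 1.1383 = 4.7385.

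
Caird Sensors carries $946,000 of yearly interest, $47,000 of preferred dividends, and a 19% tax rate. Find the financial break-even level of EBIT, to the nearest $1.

$1,004,025

Grossing the preferred dividend up to pre-tax terms: $47,000 / (1 − 0.19) = $58,024.69.
Financial break-even EBIT = interest + D_p ÷ (1 − t) = $946,000 + $58,024.69 = $1,004,024.69.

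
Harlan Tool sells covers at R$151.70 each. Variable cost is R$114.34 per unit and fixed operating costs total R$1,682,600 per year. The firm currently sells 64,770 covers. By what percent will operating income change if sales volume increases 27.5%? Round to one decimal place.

+90.3%

Contribution at this volume is 64,770 × R$37.36 = R$2,419,807.20.
EBIT = R$2,419,807.20 − R$1,682,600 = R$737,207.20.
So DOL = total CM / EBIT = R$2,419,807.20 / R$737,207.20 = 3.2824.
So EBIT moves 3.2824 × (+27.5%) = +90.3%.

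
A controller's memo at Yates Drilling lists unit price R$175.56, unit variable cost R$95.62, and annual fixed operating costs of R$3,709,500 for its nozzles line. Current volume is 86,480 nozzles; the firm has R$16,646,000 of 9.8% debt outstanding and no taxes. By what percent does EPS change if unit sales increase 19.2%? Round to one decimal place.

At 86,480 units, contribution = 86,480 × R$79.94 = R$6,913,211.20.
Subtracting fixed costs: EBIT = R$6,913,211.20 − R$3,709,500 = R$3,203,711.20.
After interest of R$1,631,308.00, pre-tax earnings = R$1,572,403.20.
Degree of combined leverage = contribution ÷ (EBIT − I) = R$6,913,211.20 ÷ R$1,572,403.20 = 4.3966.
EPS therefore changes by 4.3966 × (+19.2%) = +84.4%.

+84.4%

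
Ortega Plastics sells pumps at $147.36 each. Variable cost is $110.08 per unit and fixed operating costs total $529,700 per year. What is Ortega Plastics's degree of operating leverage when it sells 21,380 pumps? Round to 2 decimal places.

Contribution at this volume is 21,380 × $37.28 = $797,046.40.
EBIT = $797,046.40 − $529,700 = $267,346.40.
So DOL = total CM / EBIT = $797,046.40 / $267,346.40 = 2.9813.

2.98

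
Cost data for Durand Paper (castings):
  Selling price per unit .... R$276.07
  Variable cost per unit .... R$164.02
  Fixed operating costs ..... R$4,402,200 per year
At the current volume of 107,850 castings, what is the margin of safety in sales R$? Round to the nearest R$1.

Each unit contributes R$276.07 − R$164.02 = R$112.05. Break-even units = R$4,402,200 ÷ R$112.05 = 39,287.82; break-even revenue = 39,287.82 × R$276.07 = R$10,846,187.90.
Current sales = 107,850 × R$276.07 = R$29,774,149.50.
Margin of safety = R$29,774,149.50 − R$10,846,187.90 = R$18,927,962.

R$18,927,962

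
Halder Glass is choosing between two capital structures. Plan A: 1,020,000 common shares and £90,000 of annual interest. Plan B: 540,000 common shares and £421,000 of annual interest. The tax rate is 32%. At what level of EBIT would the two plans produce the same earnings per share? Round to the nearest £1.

£793,375

Set EPS_A = EPS_B: (EBIT − £90,000)(1 − 0.32) ÷ 1,020,000 = (EBIT − £421,000)(1 − 0.32) ÷ 540,000.
The (1 − t) factor cancels: (EBIT − 90,000) × 540,000 = (EBIT − 421,000) × 1,020,000.
Solving, EBIT = (421,000·1,020,000 − 90,000·540,000) / (1,020,000 − 540,000) = 380,820,000,000 / 480,000 = 793,375.00.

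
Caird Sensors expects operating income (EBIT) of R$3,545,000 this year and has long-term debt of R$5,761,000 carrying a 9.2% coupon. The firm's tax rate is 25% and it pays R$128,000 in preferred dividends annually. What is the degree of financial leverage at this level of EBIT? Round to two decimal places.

1.25

Interest = R$530,012.00.
Pre-tax preferred-dividend burden = R$128,000 ÷ (1 − 0.25) = R$170,666.67.
DFL = EBIT ÷ [EBIT − I − D_p/(1−t)] = R$3,545,000 ÷ [R$3,545,000 − R$530,012.00 − R$170,666.67] = R$3,545,000 ÷ R$2,844,321.33 = 1.2463.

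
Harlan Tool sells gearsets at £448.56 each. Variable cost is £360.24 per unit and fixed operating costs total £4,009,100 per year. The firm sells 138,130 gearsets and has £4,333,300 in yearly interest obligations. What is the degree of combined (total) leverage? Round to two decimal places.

3.16

Contribution at this volume is 138,130 × £88.32 = £12,199,641.60.
EBIT = £12,199,641.60 − £4,009,100 = £8,190,541.60. Interest = £4,333,300.00, so EBIT − I = £3,857,241.60.
Degree of total leverage = total CM / (EBIT − interest) = £12,199,641.60 / £3,857,241.60 = 3.1628.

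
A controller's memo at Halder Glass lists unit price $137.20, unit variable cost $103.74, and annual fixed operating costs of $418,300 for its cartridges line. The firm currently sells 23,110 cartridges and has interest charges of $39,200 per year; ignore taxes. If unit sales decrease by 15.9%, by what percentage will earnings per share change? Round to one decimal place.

-38.9%

Total contribution margin = 23,110 × $33.46 = $773,260.60.
Subtracting fixed costs: EBIT = $773,260.60 − $418,300 = $354,960.60.
Interest = $39,200.00, so EBIT − I = $315,760.60.
Degree of combined leverage = contribution ÷ (EBIT − I) = $773,260.60 ÷ $315,760.60 = 2.4489.
%ΔEPS = DCL × %ΔSales = 2.4489 × -15.9% = -38.9%.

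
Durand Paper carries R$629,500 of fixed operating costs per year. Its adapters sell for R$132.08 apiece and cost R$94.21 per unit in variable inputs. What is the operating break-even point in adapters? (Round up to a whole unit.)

16,623 adapters

Contribution margin per unit = R$132.08 − R$94.21 = R$37.87.
Break-even Q = R$629,500 / R$37.87 = 16,622.66 → 16,623 adapters.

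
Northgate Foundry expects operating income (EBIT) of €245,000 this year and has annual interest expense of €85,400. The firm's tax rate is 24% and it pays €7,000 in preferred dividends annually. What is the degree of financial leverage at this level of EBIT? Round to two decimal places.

1.63

Annual interest charges come to €85,400.00.
Preferred dividends grossed up pre-tax: €7,000 / (1 − 0.24) = €9,210.53.
DFL = EBIT ÷ [EBIT − I − D_p/(1−t)] = €245,000 ÷ [€245,000 − €85,400.00 − €9,210.53] = €245,000 ÷ €150,389.47 = 1.6291.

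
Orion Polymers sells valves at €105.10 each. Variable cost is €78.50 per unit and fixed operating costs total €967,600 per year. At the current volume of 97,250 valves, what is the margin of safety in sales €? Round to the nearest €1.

€6,397,864

Contribution margin per unit = €105.10 − €78.50 = €26.60. Break-even units = €967,600 ÷ €26.60 = 36,375.94; break-even revenue = 36,375.94 × €105.10 = €3,823,111.28.
Current sales = 97,250 × €105.10 = €10,220,975.00.
Margin of safety = €10,220,975.00 − €3,823,111.28 = €6,397,864.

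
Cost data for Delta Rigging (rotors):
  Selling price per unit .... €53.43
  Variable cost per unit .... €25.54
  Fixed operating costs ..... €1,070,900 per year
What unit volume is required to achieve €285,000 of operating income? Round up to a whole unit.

48,616 rotors

Unit CM = price − variable cost = €53.43 − €25.54 = €27.89.
Required volume = (fixed costs + target profit) ÷ CM = (€1,070,900 + €285,000) ÷ €27.89 = 48,615.99, so 48,616 rotors.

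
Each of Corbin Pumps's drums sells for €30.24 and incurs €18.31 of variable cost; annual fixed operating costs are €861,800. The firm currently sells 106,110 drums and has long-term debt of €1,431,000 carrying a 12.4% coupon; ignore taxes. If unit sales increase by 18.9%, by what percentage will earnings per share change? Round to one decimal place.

+105.6%

Total contribution margin = 106,110 × €11.93 = €1,265,892.30.
EBIT = €1,265,892.30 − €861,800 = €404,092.30.
Interest = €177,444.00, so EBIT − I = €226,648.30.
Degree of combined leverage = contribution ÷ (EBIT − I) = €1,265,892.30 ÷ €226,648.30 = 5.5853.
EPS therefore changes by 5.5853 × (+18.9%) = +105.6%.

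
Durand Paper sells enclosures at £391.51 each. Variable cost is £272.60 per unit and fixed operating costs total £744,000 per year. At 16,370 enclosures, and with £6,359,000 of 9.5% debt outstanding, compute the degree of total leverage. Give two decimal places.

3.25

At 16,370 units, contribution = 16,370 × £118.91 = £1,946,556.70.
Operating income = contribution − fixed costs = £1,946,556.70 − £744,000 = £1,202,556.70. Interest = £604,105.00, so EBIT − I = £598,451.70.
DCL = contribution ÷ (EBIT − I) = £1,946,556.70 ÷ £598,451.70 = 3.2527.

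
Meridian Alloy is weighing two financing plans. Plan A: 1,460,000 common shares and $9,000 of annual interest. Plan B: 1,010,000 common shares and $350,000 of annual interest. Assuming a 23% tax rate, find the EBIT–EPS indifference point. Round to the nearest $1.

At indifference, (EBIT − 9,000)(1 − t)/1,460,000 = (EBIT − 350,000)(1 − t)/1,010,000.
The (1 − t) factor cancels: (EBIT − 9,000) × 1,010,000 = (EBIT − 350,000) × 1,460,000.
EBIT × (1,460,000 − 1,010,000) = 350,000 × 1,460,000 − 9,000 × 1,010,000 = 501,910,000,000, so EBIT = 501,910,000,000 ÷ 450,000 = 1,115,355.56.

$1,115,356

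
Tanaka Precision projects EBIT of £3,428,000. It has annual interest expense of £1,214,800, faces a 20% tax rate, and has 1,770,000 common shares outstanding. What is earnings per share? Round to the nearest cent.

Pre-tax income = £3,428,000 − £1,214,800.00 = £2,213,200.00.
Net income = £2,213,200.00 × (1 − 0.20) = £1,770,560.00.
EPS = £1,770,560.00 ÷ 1,770,000 = £1.00.

£1.00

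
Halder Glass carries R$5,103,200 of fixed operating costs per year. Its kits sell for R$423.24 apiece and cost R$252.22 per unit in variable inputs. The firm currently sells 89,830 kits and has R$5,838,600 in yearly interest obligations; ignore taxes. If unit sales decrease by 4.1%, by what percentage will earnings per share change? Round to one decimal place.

-14.2%

At 89,830 units, contribution = 89,830 × R$171.02 = R$15,362,726.60.
EBIT = R$15,362,726.60 − R$5,103,200 = R$10,259,526.60.
Interest = R$5,838,600.00, so EBIT − I = R$4,420,926.60.
Degree of combined leverage = contribution ÷ (EBIT − I) = R$15,362,726.60 ÷ R$4,420,926.60 = 3.4750.
EPS therefore changes by 3.4750 × (-4.1%) = -14.2%.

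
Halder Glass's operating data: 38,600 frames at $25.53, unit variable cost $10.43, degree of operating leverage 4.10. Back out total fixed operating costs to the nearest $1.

$440,699

At 38,600 units, contribution = 38,600 × $15.10 = $582,860.00.
DOL = contribution / EBIT, so EBIT = $582,860.00 / 4.10 = $142,160.98.
Fixed costs = CM − EBIT = $582,860.00 − $142,160.98 = $440,699.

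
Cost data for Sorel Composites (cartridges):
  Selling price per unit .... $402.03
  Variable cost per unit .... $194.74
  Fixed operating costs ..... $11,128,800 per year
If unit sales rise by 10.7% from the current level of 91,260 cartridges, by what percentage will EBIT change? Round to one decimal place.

+26.0%

Total contribution margin = 91,260 × $207.29 = $18,917,285.40.
Operating income = contribution − fixed costs = $18,917,285.40 − $11,128,800 = $7,788,485.40.
So DOL = total CM / EBIT = $18,917,285.40 / $7,788,485.40 = 2.4289.
%ΔEBIT = DOL × %ΔSales = 2.4289 × +10.7% = +26.0%.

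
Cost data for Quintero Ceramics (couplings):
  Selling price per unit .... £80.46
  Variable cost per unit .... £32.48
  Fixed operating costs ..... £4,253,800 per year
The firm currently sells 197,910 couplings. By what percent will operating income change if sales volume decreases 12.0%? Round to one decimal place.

Contribution at this volume is 197,910 × £47.98 = £9,495,721.80.
Operating income = contribution − fixed costs = £9,495,721.80 − £4,253,800 = £5,241,921.80.
So DOL = total CM / EBIT = £9,495,721.80 / £5,241,921.80 = 1.8115.
%ΔEBIT = DOL × %ΔSales = 1.8115 × -12.0% = -21.7%.

-21.7%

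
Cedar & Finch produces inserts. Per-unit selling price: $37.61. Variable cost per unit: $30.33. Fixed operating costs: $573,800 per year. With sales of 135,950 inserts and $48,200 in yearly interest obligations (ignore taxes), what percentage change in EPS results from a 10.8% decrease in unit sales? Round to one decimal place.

-29.1%

At 135,950 units, contribution = 135,950 × $7.28 = $989,716.00.
Subtracting fixed costs: EBIT = $989,716.00 − $573,800 = $415,916.00.
After interest of $48,200.00, pre-tax earnings = $367,716.00.
DCL = total CM / (EBIT − I) = $989,716.00 / $367,716.00 = 2.6915.
EPS therefore changes by 2.6915 × (-10.8%) = -29.1%.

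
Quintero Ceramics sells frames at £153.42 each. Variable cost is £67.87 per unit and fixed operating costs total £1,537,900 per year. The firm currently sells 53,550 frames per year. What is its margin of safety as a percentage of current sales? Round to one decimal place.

66.4%

Unit CM = price − variable cost = £153.42 − £67.87 = £85.55. Break-even units = £1,537,900 ÷ £85.55 = 17,976.62; break-even revenue = 17,976.62 × £153.42 = £2,757,973.33.
Actual sales revenue = 53,550 × £153.42 = £8,215,641.00.
Margin of safety = (£8,215,641.00 − £2,757,973.33) ÷ £8,215,641.00 = 66.4%.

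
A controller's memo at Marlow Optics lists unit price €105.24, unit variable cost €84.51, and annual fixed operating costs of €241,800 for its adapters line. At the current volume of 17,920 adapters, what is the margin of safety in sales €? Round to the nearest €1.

€658,355

Contribution margin per unit = €105.24 − €84.51 = €20.73. Break-even units = €241,800 ÷ €20.73 = 11,664.25; break-even revenue = 11,664.25 × €105.24 = €1,227,546.16.
Actual sales revenue = 17,920 × €105.24 = €1,885,900.80.
Margin of safety = €1,885,900.80 − €1,227,546.16 = €658,355.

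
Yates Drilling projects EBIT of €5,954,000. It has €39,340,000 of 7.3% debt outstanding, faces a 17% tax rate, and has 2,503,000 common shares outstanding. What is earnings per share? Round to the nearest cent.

Interest = €2,871,820.00, so EBT = €5,954,000 − €2,871,820.00 = €3,082,180.00.
After tax at 17%: net income = €3,082,180.00 × 0.83 = €2,558,209.40.
EPS = €2,558,209.40 ÷ 2,503,000 = €1.02.

€1.02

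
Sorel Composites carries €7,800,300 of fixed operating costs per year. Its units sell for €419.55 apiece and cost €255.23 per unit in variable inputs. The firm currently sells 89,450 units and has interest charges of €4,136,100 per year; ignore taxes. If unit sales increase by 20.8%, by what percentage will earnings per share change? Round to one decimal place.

+110.7%

Contribution at this volume is 89,450 × €164.32 = €14,698,424.00.
EBIT = €14,698,424.00 − €7,800,300 = €6,898,124.00.
Interest = €4,136,100.00, so EBIT − I = €2,762,024.00.
DCL = total CM / (EBIT − I) = €14,698,424.00 / €2,762,024.00 = 5.3216.
%ΔEPS = DCL × %ΔSales = 5.3216 × +20.8% = +110.7%.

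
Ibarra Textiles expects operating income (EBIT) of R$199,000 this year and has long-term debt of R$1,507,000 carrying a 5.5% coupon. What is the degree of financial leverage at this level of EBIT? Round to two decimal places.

Annual interest charges come to R$82,885.00.
Degree of financial leverage = EBIT / (EBIT − interest) = R$199,000 / R$116,115.00 = 1.7138.

1.71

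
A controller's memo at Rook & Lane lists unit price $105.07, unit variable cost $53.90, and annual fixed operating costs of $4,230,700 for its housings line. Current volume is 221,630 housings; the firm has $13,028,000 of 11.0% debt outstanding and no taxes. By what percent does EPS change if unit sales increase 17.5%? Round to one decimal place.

At 221,630 units, contribution = 221,630 × $51.17 = $11,340,807.10.
Operating income = contribution − fixed costs = $11,340,807.10 − $4,230,700 = $7,110,107.10.
Interest = $1,433,080.00, so EBIT − I = $5,677,027.10.
Degree of combined leverage = contribution ÷ (EBIT − I) = $11,340,807.10 ÷ $5,677,027.10 = 1.9977.
%ΔEPS = DCL × %ΔSales = 1.9977 × +17.5% = +35.0%.

+35.0%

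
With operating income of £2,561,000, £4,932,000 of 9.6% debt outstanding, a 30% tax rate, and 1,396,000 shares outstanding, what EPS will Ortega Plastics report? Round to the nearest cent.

Interest = £473,472.00, so EBT = £2,561,000 − £473,472.00 = £2,087,528.00.
Net income = £2,087,528.00 × (1 − 0.30) = £1,461,269.60.
Per share: £1,461,269.60 / 1,396,000 shares = £1.05.

£1.05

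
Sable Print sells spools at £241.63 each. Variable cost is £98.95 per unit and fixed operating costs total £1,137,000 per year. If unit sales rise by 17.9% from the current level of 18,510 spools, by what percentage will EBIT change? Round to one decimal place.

Contribution at this volume is 18,510 × £142.68 = £2,641,006.80.
EBIT = £2,641,006.80 − £1,137,000 = £1,504,006.80.
DOL = contribution ÷ EBIT = £2,641,006.80 ÷ £1,504,006.80 = 1.7560.
Operating income changes by 1.7560 × +17.9% = +31.4%.

+31.4%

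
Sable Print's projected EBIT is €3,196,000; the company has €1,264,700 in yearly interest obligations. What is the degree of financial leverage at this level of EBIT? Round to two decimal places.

1.65

Interest = €1,264,700.00.
DFL = EBIT ÷ (EBIT − I) = €3,196,000 ÷ (€3,196,000 − €1,264,700.00) = €3,196,000 ÷ €1,931,300.00 = 1.6548.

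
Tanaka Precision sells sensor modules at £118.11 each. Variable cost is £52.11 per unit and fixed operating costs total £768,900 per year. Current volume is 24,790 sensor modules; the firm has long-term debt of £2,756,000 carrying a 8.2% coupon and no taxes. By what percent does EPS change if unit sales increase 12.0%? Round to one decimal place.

+30.6%

Total contribution margin = 24,790 × £66.00 = £1,636,140.00.
EBIT = £1,636,140.00 − £768,900 = £867,240.00.
After interest of £225,992.00, pre-tax earnings = £641,248.00.
Degree of combined leverage = contribution ÷ (EBIT − I) = £1,636,140.00 ÷ £641,248.00 = 2.5515.
%ΔEPS = DCL × %ΔSales = 2.5515 × +12.0% = +30.6%.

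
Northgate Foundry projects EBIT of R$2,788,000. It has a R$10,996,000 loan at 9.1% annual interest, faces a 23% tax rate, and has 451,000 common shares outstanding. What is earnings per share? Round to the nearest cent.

R$3.05

Pre-tax income = R$2,788,000 − R$1,000,636.00 = R$1,787,364.00.
Net income = R$1,787,364.00 × (1 − 0.23) = R$1,376,270.28.
Per share: R$1,376,270.28 / 451,000 shares = R$3.05.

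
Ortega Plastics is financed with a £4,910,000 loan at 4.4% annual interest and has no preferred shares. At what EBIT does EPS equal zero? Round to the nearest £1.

Annual interest = 4.4% × £4,910,000 = £216,040.00.
With no preferred dividends, EPS = 0 when EBIT exactly covers interest, so the financial break-even EBIT is £216,040.00.

£216,040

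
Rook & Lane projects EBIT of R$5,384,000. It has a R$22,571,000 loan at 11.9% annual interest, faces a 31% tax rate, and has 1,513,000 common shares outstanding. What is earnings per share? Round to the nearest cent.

R$1.23

Pre-tax income = R$5,384,000 − R$2,685,949.00 = R$2,698,051.00.
After tax at 31%: net income = R$2,698,051.00 × 0.69 = R$1,861,655.19.
Per share: R$1,861,655.19 / 1,513,000 shares = R$1.23.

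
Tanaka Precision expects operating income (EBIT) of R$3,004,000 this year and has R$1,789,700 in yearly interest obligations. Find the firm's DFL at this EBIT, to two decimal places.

2.47

Annual interest charges come to R$1,789,700.00.
Degree of financial leverage = EBIT / (EBIT − interest) = R$3,004,000 / R$1,214,300.00 = 2.4739.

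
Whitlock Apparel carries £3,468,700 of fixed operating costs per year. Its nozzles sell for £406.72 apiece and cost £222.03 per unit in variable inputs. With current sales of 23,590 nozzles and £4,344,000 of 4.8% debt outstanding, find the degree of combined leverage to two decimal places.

At 23,590 units, contribution = 23,590 × £184.69 = £4,356,837.10.
Operating income = contribution − fixed costs = £4,356,837.10 − £3,468,700 = £888,137.10. Interest = £208,512.00, so EBIT − I = £679,625.10.
DCL = contribution ÷ (EBIT − I) = £4,356,837.10 ÷ £679,625.10 = 6.4106.

6.41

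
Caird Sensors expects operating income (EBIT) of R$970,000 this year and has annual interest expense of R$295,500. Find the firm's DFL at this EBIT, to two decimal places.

1.44

Interest = R$295,500.00.
DFL = EBIT ÷ (EBIT − I) = R$970,000 ÷ (R$970,000 − R$295,500.00) = R$970,000 ÷ R$674,500.00 = 1.4381.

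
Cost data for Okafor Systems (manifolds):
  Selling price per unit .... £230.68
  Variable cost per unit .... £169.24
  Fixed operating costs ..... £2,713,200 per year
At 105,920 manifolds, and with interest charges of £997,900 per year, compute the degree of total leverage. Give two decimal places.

At 105,920 units, contribution = 105,920 × £61.44 = £6,507,724.80.
Operating income = contribution − fixed costs = £6,507,724.80 − £2,713,200 = £3,794,524.80. Interest = £997,900.00.
DOL = £6,507,724.80 ÷ £3,794,524.80 = 1.7150; DFL = £3,794,524.80 ÷ £2,796,624.80 = 1.3568.
DCL = DOL × DFL = 1.7150 × 1.3568 = 2.3269.

2.33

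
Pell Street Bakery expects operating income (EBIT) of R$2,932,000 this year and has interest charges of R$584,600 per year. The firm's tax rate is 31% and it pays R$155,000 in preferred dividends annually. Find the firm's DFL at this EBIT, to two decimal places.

Annual interest charges come to R$584,600.00.
Pre-tax preferred-dividend burden = R$155,000 ÷ (1 − 0.31) = R$224,637.68.
DFL = EBIT ÷ [EBIT − I − D_p/(1−t)] = R$2,932,000 ÷ [R$2,932,000 − R$584,600.00 − R$224,637.68] = R$2,932,000 ÷ R$2,122,762.32 = 1.3812.

1.38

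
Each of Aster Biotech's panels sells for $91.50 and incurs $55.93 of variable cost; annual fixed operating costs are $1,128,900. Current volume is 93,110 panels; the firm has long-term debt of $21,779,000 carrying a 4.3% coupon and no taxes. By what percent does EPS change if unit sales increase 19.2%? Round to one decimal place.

+51.0%

At 93,110 units, contribution = 93,110 × $35.57 = $3,311,922.70.
Operating income = contribution − fixed costs = $3,311,922.70 − $1,128,900 = $2,183,022.70.
Interest = $936,497.00, so EBIT − I = $1,246,525.70.
Degree of combined leverage = contribution ÷ (EBIT − I) = $3,311,922.70 ÷ $1,246,525.70 = 2.6569.
EPS therefore changes by 2.6569 × (+19.2%) = +51.0%.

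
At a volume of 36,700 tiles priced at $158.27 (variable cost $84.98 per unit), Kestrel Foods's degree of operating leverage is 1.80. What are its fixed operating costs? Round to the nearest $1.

Total contribution margin = 36,700 × $73.29 = $2,689,743.00.
Since DOL = CM ÷ EBIT, EBIT = $2,689,743.00 ÷ 1.80 = $1,494,301.67.
And FC = contribution − EBIT = $2,689,743.00 − $1,494,301.67 = $1,195,441.

$1,195,441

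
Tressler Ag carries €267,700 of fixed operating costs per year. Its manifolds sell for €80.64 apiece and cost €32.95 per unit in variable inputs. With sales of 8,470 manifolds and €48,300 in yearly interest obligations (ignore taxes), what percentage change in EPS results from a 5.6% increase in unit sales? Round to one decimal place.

At 8,470 units, contribution = 8,470 × €47.69 = €403,934.30.
EBIT = €403,934.30 − €267,700 = €136,234.30.
After interest of €48,300.00, pre-tax earnings = €87,934.30.
Degree of combined leverage = contribution ÷ (EBIT − I) = €403,934.30 ÷ €87,934.30 = 4.5936.
%ΔEPS = DCL × %ΔSales = 4.5936 × +5.6% = +25.7%.

+25.7%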